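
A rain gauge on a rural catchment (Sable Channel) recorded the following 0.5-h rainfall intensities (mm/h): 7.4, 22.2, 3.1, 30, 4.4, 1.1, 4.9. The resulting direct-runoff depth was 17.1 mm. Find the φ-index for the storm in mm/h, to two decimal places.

Only the 2 blocks with intensity above φ contribute runoff: 22.2, 30 mm/h.
Σ(I−φ)·Δt = d  ⇒  (22.2+30 − 2φ)·0.5 = 17.1
φ = (52.20 − 17.1/0.5) / 2 = 9.00 mm/h.

φ ≈ 9.00 mm/h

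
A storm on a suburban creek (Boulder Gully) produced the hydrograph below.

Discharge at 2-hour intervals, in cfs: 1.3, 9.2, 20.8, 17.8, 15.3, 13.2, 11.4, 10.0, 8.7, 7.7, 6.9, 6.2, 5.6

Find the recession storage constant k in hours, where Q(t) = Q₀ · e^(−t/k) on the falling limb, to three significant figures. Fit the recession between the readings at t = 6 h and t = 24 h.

k ≈ 15.6 h

On the falling limb, Q drops from 17.8 to 5.6 cfs between t = 6 h and t = 24 h (Δt = 18 h).
k = −Δt / ln(Q₂/Q₁) = −18 / ln(5.6/17.8) = 15.6 h.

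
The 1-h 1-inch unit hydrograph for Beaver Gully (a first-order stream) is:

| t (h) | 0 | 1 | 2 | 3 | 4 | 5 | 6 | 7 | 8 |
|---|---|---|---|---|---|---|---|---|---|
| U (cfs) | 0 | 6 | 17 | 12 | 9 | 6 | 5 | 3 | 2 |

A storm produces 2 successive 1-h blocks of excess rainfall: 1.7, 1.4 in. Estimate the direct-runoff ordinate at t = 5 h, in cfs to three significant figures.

By discrete convolution, Q_j = Σ (P_i / 1 in) · U_{j−i}.
At t = 5 h (j=5): Q = (1.7/1)·6 + (1.4/1)·9 = 22.8 cfs.

Q ≈ 22.8 cfs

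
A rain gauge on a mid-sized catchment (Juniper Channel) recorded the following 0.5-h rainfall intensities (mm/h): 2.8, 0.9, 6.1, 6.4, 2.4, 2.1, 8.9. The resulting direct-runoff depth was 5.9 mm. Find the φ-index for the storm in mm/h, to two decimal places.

Only the 3 blocks with intensity above φ contribute runoff: 6.1, 6.4, 8.9 mm/h.
Σ(I−φ)·Δt = d  ⇒  (6.1+6.4+8.9 − 3φ)·0.5 = 5.9
φ = (21.40 − 5.9/0.5) / 3 = 3.20 mm/h.

φ ≈ 3.20 mm/h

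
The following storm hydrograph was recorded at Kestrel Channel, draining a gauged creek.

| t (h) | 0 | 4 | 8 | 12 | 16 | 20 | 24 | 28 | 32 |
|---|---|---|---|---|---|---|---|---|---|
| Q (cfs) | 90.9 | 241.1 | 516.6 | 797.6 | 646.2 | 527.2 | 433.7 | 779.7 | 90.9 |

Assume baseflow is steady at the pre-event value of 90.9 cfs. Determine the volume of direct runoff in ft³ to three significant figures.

V ≈ 4.76 × 10^7 ft³

Direct-runoff ordinates (Q − Q_b): 0.0, 150.2, 425.7, 706.7, 555.3, 436.3, 342.8, 688.8, 0.0 cfs.
ΣQ_DR = 3306 cfs.
With Δt = 4 h = 14400 s, V = ΣQ_DR · Δt = 3306 × 14400 = 4.76 × 10^7 ft³.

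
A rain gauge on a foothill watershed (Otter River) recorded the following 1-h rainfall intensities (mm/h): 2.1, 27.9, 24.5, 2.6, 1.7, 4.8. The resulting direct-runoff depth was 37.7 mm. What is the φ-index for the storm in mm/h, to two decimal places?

Only the 2 blocks with intensity above φ contribute runoff: 27.9, 24.5 mm/h.
Σ(I−φ)·Δt = d  ⇒  (27.9+24.5 − 2φ)·1 = 37.7
φ = (52.40 − 37.7/1) / 2 = 7.35 mm/h.

φ ≈ 7.35 mm/h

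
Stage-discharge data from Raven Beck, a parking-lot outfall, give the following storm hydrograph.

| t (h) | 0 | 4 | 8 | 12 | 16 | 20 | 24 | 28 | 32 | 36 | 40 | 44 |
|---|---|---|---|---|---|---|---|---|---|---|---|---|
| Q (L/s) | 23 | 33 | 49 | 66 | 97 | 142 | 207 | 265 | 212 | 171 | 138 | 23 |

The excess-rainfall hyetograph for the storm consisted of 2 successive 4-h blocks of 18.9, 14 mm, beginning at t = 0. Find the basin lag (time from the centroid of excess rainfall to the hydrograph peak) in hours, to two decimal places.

Centroid of excess rainfall: t_c = Σ P_i·t̄_i / ΣP_i = 3.7021 h (block centres at 2, 6 h).
Hydrograph peak occurs at t = 28 h, so basin lag t_L = 28 − 3.7021 = 24.30 h.

t_L ≈ 24.30 h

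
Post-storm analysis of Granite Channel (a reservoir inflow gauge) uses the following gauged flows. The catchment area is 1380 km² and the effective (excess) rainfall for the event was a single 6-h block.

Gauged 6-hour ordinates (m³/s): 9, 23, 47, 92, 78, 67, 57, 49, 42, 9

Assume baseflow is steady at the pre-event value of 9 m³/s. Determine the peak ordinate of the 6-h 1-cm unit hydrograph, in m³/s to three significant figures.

U_p ≈ 138 m³/s

Direct runoff: 0.0, 14.0, 38.0, 83.0, 69.0, 58.0, 48.0, 40.0, 33.0, 0.0 m³/s; ΣQ_DR = 383.0 m³/s, peak = 83.0 m³/s.
Runoff depth d = ΣQ_DR·Δt / A = 383.0 × 21600 / (1380 km²) = 5.995 mm.
The 1-cm UH is the DRH scaled by (10 mm)/d, so U_p = 83.0 × 10/5.995 = 138 m³/s.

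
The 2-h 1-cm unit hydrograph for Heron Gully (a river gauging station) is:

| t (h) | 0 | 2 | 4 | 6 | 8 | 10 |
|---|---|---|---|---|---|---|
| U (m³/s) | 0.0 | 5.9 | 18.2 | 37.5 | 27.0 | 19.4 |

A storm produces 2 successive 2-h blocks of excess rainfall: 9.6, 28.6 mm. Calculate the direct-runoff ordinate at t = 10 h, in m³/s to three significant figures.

By discrete convolution, Q_j = Σ (P_i / 10 mm) · U_{j−i}.
At t = 10 h (j=5): Q = (9.6/10)·19.4 + (28.6/10)·27.0 = 95.8 m³/s.

Q ≈ 95.8 m³/s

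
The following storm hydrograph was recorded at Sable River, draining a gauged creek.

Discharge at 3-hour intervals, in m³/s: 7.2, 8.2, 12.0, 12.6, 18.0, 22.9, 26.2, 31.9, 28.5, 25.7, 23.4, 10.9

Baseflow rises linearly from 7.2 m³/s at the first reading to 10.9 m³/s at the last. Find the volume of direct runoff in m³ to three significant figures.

Direct-runoff ordinates (Q − Q_b): 0.00, 0.66, 4.13, 4.39, 9.45, 14.02, 16.98, 22.35, 18.61, 15.47, 12.84, 0.00 m³/s.
ΣQ_DR = 118.9 m³/s.
With Δt = 3 h = 10800 s, V = ΣQ_DR · Δt = 118.9 × 10800 = 1.28 × 10^6 m³.

V ≈ 1.28 × 10^6 m³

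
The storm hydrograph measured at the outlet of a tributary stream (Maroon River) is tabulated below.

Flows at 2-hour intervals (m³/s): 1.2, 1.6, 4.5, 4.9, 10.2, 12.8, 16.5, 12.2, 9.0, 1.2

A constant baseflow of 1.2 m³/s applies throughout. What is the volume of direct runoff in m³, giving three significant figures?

Direct-runoff ordinates (Q − Q_b): 0.0, 0.4, 3.3, 3.7, 9.0, 11.6, 15.3, 11.0, 7.8, 0.0 m³/s.
ΣQ_DR = 62.10 m³/s.
With Δt = 2 h = 7200 s, V = ΣQ_DR · Δt = 62.10 × 7200 = 4.47 × 10^5 m³.

V ≈ 4.47 × 10^5 m³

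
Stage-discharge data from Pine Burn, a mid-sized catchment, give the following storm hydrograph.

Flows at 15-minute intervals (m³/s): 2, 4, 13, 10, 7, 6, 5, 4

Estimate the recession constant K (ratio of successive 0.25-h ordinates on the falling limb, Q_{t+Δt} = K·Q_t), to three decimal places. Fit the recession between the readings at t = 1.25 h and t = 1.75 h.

K ≈ 0.816

Using the recession-limb readings at t = 1.25 h and t = 1.75 h: Q falls from 6 to 4 m³/s over 2 intervals.
K = (Q₂/Q₁)^(1/2) = (4/6)^(1/2) = 0.816.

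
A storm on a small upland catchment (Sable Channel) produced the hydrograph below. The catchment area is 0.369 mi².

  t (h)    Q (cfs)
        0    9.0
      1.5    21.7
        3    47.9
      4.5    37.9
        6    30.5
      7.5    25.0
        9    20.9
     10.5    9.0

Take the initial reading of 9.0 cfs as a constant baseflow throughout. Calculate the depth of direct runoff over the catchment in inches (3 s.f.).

d ≈ 0.818 in

Direct runoff: 0.0, 12.7, 38.9, 28.9, 21.5, 16.0, 11.9, 0.0 cfs; ΣQ_DR = 129.9 cfs.
V = ΣQ_DR · Δt = 129.9 × 5400 s = 7.015 × 10^5 ft³.
Over A = 0.369 mi², depth = V / A = 0.818 in.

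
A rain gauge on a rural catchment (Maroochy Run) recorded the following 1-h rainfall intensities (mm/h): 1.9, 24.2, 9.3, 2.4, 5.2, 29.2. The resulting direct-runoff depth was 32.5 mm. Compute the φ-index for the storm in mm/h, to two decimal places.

Only the 2 blocks with intensity above φ contribute runoff: 24.2, 29.2 mm/h.
Σ(I−φ)·Δt = d  ⇒  (24.2+29.2 − 2φ)·1 = 32.5
φ = (53.40 − 32.5/1) / 2 = 10.45 mm/h.

φ ≈ 10.45 mm/h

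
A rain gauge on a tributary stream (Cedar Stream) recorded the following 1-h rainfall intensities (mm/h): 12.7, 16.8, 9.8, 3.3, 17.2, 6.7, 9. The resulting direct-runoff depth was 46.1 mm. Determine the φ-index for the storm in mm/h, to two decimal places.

Only the 6 blocks with intensity above φ contribute runoff: 12.7, 16.8, 9.8, 17.2, 6.7, 9 mm/h.
Σ(I−φ)·Δt = d  ⇒  (12.7+16.8+9.8+17.2+6.7+9 − 6φ)·1 = 46.1
φ = (72.20 − 46.1/1) / 6 = 4.35 mm/h.

φ ≈ 4.35 mm/h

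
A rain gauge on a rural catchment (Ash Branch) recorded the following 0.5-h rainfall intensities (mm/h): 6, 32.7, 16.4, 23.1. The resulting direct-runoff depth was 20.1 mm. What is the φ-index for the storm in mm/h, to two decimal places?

φ ≈ 10.67 mm/h

Only the 3 blocks with intensity above φ contribute runoff: 32.7, 16.4, 23.1 mm/h.
Σ(I−φ)·Δt = d  ⇒  (32.7+16.4+23.1 − 3φ)·0.5 = 20.1
φ = (72.20 − 20.1/0.5) / 3 = 10.67 mm/h.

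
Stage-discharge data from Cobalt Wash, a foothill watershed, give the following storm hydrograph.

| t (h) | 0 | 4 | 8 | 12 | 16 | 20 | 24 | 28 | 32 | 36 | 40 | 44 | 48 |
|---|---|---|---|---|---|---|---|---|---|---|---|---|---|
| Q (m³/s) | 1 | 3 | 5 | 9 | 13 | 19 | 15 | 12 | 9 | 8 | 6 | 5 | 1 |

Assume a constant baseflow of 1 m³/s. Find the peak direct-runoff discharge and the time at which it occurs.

Subtracting baseflow gives direct-runoff ordinates: 0.0, 2.0, 4.0, 8.0, 12.0, 18.0, 14.0, 11.0, 8.0, 7.0, 5.0, 4.0, 0.0 m³/s.
The maximum is 18.0 m³/s, occurring at the reading for t = 20 h.

Q_p = 18.0 m³/s at t = 20 h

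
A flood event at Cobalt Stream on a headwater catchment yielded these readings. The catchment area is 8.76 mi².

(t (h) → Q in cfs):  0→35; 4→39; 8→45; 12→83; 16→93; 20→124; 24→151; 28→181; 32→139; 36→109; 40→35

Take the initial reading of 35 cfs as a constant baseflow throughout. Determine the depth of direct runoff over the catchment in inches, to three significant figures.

Direct runoff: 0.0, 4.0, 10.0, 48.0, 58.0, 89.0, 116.0, 146.0, 104.0, 74.0, 0.0 cfs; ΣQ_DR = 649.0 cfs.
V = ΣQ_DR · Δt = 649.0 × 14400 s = 9.346 × 10^6 ft³.
Over A = 8.76 mi², depth = V / A = 0.459 in.

d ≈ 0.459 in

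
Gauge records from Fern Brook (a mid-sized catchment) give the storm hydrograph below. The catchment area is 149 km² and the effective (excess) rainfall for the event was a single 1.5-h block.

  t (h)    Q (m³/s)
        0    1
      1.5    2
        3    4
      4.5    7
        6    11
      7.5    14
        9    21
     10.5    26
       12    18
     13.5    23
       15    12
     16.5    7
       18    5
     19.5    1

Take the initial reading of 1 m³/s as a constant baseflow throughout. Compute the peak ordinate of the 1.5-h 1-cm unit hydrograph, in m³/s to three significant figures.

Direct runoff: 0.0, 1.0, 3.0, 6.0, 10.0, 13.0, 20.0, 25.0, 17.0, 22.0, 11.0, 6.0, 4.0, 0.0 m³/s; ΣQ_DR = 138.0 m³/s, peak = 25.0 m³/s.
Runoff depth d = ΣQ_DR·Δt / A = 138.0 × 5400 / (149 km²) = 5.001 mm.
The 1-cm UH is the DRH scaled by (10 mm)/d, so U_p = 25.0 × 10/5.001 = 50.0 m³/s.

U_p ≈ 50.0 m³/s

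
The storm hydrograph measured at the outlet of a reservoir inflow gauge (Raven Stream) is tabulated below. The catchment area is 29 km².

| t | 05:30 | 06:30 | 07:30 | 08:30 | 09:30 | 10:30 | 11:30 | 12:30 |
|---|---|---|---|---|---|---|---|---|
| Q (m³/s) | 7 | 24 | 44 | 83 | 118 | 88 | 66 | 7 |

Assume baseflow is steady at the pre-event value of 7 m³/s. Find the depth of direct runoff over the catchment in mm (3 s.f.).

Direct runoff: 0.0, 17.0, 37.0, 76.0, 111.0, 81.0, 59.0, 0.0 m³/s; ΣQ_DR = 381.0 m³/s.
V = ΣQ_DR · Δt = 381.0 × 3600 s = 1.372 × 10^6 m³.
Over A = 29 km², depth = V / A = 47.3 mm.

d ≈ 47.3 mm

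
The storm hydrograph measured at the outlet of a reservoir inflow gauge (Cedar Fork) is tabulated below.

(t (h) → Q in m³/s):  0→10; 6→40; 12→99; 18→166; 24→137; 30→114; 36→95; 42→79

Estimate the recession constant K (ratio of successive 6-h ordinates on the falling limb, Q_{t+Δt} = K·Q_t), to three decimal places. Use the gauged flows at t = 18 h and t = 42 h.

K ≈ 0.831

Using the recession-limb readings at t = 18 h and t = 42 h: Q falls from 166 to 79 m³/s over 4 intervals.
K = (Q₂/Q₁)^(1/4) = (79/166)^(1/4) = 0.831.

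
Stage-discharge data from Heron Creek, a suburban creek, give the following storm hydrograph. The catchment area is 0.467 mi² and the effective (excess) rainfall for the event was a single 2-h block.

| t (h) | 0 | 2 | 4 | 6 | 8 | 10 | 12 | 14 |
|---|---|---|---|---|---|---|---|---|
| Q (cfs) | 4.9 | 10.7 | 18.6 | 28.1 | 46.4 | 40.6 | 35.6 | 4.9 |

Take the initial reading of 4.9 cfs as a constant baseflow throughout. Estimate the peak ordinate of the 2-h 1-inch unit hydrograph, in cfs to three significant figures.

U_p ≈ 41.5 cfs

Direct runoff: 0.0, 5.8, 13.7, 23.2, 41.5, 35.7, 30.7, 0.0 cfs; ΣQ_DR = 150.6 cfs, peak = 41.5 cfs.
Runoff depth d = ΣQ_DR·Δt / A = 150.6 × 7200 / (0.467 mi²) = 0.9994 in.
The 1-inch UH is the DRH scaled by (1 in)/d, so U_p = 41.5 × 1/0.9994 = 41.5 cfs.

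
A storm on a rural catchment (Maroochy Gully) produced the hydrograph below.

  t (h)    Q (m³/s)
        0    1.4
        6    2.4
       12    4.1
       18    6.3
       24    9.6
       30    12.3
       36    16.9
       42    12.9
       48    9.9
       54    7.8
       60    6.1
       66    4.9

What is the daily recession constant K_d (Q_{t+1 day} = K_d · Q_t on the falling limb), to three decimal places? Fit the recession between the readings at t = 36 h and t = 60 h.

Between t = 36 h and t = 60 h the flow falls from 16.9 to 6.1 m³/s over 4×6 h = 24 h.
Per-interval ratio K = (6.1/16.9)^(1/4) = 0.7751; K_d = K^(24/6) = 0.361.

K_d ≈ 0.361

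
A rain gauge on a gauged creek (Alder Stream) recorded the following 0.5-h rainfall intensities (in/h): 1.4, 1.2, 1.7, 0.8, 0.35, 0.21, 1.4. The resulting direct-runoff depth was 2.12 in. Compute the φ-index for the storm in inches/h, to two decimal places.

φ ≈ 0.45 in/h

Only the 5 blocks with intensity above φ contribute runoff: 1.4, 1.2, 1.7, 0.8, 1.4 in/h.
Σ(I−φ)·Δt = d  ⇒  (1.4+1.2+1.7+0.8+1.4 − 5φ)·0.5 = 2.12
φ = (6.500 − 2.12/0.5) / 5 = 0.45 in/h.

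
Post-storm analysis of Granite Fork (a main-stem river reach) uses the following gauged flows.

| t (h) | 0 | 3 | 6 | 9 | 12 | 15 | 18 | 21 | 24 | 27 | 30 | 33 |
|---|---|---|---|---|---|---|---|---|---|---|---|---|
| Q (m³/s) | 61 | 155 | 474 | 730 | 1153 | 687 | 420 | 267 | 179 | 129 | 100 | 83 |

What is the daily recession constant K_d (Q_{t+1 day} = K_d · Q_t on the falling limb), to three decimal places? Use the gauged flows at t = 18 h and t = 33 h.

Between t = 18 h and t = 33 h the flow falls from 420 to 83 m³/s over 5×3 h = 15 h.
Per-interval ratio K = (83/420)^(1/5) = 0.7230; K_d = K^(24/3) = 0.075.

K_d ≈ 0.075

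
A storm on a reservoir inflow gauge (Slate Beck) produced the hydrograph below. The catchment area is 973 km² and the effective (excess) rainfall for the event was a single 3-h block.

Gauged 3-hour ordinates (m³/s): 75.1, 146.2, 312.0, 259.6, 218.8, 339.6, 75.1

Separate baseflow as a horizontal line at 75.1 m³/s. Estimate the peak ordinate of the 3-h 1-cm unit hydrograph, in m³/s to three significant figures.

Direct runoff: 0.0, 71.1, 236.9, 184.5, 143.7, 264.5, 0.0 m³/s; ΣQ_DR = 900.7 m³/s, peak = 264.5 m³/s.
Runoff depth d = ΣQ_DR·Δt / A = 900.7 × 10800 / (973 km²) = 9.997 mm.
The 1-cm UH is the DRH scaled by (10 mm)/d, so U_p = 264.5 × 10/9.997 = 265 m³/s.

U_p ≈ 265 m³/s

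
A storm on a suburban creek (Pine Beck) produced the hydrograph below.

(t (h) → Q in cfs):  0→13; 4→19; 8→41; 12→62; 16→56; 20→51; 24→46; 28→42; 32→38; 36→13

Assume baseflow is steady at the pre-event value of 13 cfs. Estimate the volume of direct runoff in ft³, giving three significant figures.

V ≈ 3.61 × 10^6 ft³

Direct-runoff ordinates (Q − Q_b): 0.0, 6.0, 28.0, 49.0, 43.0, 38.0, 33.0, 29.0, 25.0, 0.0 cfs.
ΣQ_DR = 251.0 cfs.
With Δt = 4 h = 14400 s, V = ΣQ_DR · Δt = 251.0 × 14400 = 3.61 × 10^6 ft³.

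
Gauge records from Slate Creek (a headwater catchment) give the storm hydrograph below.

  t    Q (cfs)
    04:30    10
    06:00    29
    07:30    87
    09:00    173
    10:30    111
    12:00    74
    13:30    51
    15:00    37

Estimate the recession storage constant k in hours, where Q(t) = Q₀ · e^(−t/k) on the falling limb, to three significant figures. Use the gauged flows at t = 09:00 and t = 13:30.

On the falling limb, Q drops from 173 to 51 cfs between t = 09:00 and t = 13:30 (Δt = 4.5 h).
k = −Δt / ln(Q₂/Q₁) = −4.5 / ln(51/173) = 3.68 h.

k ≈ 3.68 h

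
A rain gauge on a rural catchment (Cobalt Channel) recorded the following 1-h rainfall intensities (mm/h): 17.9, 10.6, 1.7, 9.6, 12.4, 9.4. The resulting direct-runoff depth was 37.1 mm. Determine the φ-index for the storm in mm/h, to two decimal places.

Only the 5 blocks with intensity above φ contribute runoff: 17.9, 10.6, 9.6, 12.4, 9.4 mm/h.
Σ(I−φ)·Δt = d  ⇒  (17.9+10.6+9.6+12.4+9.4 − 5φ)·1 = 37.1
φ = (59.90 − 37.1/1) / 5 = 4.56 mm/h.

φ ≈ 4.56 mm/h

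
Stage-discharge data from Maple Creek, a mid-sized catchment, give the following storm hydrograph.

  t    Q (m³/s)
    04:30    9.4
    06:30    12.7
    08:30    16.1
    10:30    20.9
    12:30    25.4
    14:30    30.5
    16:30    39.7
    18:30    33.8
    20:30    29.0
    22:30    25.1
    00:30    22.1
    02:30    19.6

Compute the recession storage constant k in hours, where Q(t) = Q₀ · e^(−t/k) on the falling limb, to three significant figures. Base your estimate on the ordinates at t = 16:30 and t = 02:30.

On the falling limb, Q drops from 39.7 to 19.6 m³/s between t = 16:30 and t = 02:30 (Δt = 10 h).
k = −Δt / ln(Q₂/Q₁) = −10 / ln(19.6/39.7) = 14.2 h.

k ≈ 14.2 h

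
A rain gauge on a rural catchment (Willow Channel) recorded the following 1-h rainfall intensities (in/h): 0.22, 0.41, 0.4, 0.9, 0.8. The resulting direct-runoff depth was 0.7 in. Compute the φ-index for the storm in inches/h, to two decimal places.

φ ≈ 0.50 in/h

Only the 2 blocks with intensity above φ contribute runoff: 0.9, 0.8 in/h.
Σ(I−φ)·Δt = d  ⇒  (0.9+0.8 − 2φ)·1 = 0.7
φ = (1.700 − 0.7/1) / 2 = 0.50 in/h.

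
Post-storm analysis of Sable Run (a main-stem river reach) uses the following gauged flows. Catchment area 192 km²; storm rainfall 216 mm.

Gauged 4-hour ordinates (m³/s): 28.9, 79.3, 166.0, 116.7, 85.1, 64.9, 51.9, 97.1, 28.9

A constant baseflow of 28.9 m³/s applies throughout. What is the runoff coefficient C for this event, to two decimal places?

C ≈ 0.16

ΣQ_DR = 458.7 m³/s; V = ΣQ_DR·Δt = 6.605 × 10^6 m³.
Runoff depth d = V / A = 34.40 mm.
C = d / P = 34.40 / 216 = 0.16.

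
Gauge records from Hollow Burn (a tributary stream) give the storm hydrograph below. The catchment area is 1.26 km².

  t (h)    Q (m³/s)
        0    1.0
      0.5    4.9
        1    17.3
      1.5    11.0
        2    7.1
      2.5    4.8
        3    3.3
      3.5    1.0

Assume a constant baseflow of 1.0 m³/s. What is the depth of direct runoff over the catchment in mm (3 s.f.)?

Direct runoff: 0.0, 3.9, 16.3, 10.0, 6.1, 3.8, 2.3, 0.0 m³/s; ΣQ_DR = 42.40 m³/s.
V = ΣQ_DR · Δt = 42.40 × 1800 s = 76320 m³.
Over A = 1.26 km², depth = V / A = 60.6 mm.

d ≈ 60.6 mm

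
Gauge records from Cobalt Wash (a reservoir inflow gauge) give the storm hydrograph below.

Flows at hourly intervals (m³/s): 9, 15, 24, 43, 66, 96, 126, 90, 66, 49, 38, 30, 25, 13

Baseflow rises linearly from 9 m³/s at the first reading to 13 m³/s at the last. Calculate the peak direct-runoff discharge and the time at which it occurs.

Q_p = 115.15 m³/s at t = 6 h

Subtracting baseflow gives direct-runoff ordinates: 0.00, 5.69, 14.38, 33.08, 55.77, 85.46, 115.15, 78.85, 54.54, 37.23, 25.92, 17.62, 12.31, 0.00 m³/s.
The maximum is 115.15 m³/s, occurring at the reading for t = 6 h.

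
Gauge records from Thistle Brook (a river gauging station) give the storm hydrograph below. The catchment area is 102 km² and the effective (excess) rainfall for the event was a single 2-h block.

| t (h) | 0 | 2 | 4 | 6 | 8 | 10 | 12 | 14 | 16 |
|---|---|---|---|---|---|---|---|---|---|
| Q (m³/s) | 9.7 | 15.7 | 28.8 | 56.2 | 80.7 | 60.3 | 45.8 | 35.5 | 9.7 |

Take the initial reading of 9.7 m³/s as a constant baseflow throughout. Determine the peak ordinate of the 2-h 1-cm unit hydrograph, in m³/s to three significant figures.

Direct runoff: 0.0, 6.0, 19.1, 46.5, 71.0, 50.6, 36.1, 25.8, 0.0 m³/s; ΣQ_DR = 255.1 m³/s, peak = 71.0 m³/s.
Runoff depth d = ΣQ_DR·Δt / A = 255.1 × 7200 / (102 km²) = 18.01 mm.
The 1-cm UH is the DRH scaled by (10 mm)/d, so U_p = 71.0 × 10/18.01 = 39.4 m³/s.

U_p ≈ 39.4 m³/s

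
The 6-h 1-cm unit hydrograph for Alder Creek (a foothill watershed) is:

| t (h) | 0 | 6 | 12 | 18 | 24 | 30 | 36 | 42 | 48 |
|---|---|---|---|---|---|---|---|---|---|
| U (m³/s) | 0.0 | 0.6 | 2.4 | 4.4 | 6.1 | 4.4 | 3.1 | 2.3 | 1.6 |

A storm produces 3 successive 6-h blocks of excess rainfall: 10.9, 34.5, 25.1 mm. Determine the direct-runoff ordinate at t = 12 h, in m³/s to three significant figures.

By discrete convolution, Q_j = Σ (P_i / 10 mm) · U_{j−i}.
At t = 12 h (j=2): Q = (10.9/10)·2.4 + (34.5/10)·0.6 + (25.1/10)·0.0 = 4.69 m³/s.

Q ≈ 4.69 m³/s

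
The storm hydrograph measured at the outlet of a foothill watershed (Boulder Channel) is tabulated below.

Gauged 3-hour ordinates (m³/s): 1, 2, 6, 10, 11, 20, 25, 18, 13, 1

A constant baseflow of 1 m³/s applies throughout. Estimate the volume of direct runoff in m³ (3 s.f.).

Direct-runoff ordinates (Q − Q_b): 0.0, 1.0, 5.0, 9.0, 10.0, 19.0, 24.0, 17.0, 12.0, 0.0 m³/s.
ΣQ_DR = 97.00 m³/s.
With Δt = 3 h = 10800 s, V = ΣQ_DR · Δt = 97.00 × 10800 = 1.05 × 10^6 m³.

V ≈ 1.05 × 10^6 m³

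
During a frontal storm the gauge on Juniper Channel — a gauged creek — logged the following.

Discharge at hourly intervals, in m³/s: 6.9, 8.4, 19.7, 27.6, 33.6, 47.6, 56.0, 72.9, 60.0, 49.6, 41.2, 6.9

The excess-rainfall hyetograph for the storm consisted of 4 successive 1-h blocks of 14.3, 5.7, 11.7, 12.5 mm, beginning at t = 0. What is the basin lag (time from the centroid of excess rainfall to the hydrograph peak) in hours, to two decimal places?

Centroid of excess rainfall: t_c = Σ P_i·t̄_i / ΣP_i = 2.0068 h (block centres at 0.5, 1.5, 2.5, 3.5 h).
Hydrograph peak occurs at t = 7 h, so basin lag t_L = 7 − 2.0068 = 4.99 h.

t_L ≈ 4.99 h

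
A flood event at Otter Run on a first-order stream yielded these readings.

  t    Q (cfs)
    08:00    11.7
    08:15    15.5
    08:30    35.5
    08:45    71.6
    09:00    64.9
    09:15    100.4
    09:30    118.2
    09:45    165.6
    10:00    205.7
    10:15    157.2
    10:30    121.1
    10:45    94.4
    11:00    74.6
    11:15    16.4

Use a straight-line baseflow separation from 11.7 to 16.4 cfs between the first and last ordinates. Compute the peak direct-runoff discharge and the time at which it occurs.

Q_p = 191.11 cfs at t = 10:00

Subtracting baseflow gives direct-runoff ordinates: 0.00, 3.44, 23.08, 58.82, 51.75, 86.89, 104.33, 151.37, 191.11, 142.25, 105.78, 78.72, 58.56, 0.00 cfs.
The maximum is 191.11 cfs, occurring at the reading for t = 10:00.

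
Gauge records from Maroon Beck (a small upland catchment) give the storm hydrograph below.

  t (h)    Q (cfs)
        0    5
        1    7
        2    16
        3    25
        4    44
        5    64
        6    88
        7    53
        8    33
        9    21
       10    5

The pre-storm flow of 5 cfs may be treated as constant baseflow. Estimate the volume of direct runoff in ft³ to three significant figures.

V ≈ 1.10 × 10^6 ft³

Direct-runoff ordinates (Q − Q_b): 0.0, 2.0, 11.0, 20.0, 39.0, 59.0, 83.0, 48.0, 28.0, 16.0, 0.0 cfs.
ΣQ_DR = 306.0 cfs.
With Δt = 1 h = 3600 s, V = ΣQ_DR · Δt = 306.0 × 3600 = 1.10 × 10^6 ft³.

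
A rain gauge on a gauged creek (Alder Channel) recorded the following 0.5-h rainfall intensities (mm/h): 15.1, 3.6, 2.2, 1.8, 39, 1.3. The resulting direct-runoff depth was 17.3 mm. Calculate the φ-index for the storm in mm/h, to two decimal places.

φ ≈ 9.75 mm/h

Only the 2 blocks with intensity above φ contribute runoff: 15.1, 39 mm/h.
Σ(I−φ)·Δt = d  ⇒  (15.1+39 − 2φ)·0.5 = 17.3
φ = (54.10 − 17.3/0.5) / 2 = 9.75 mm/h.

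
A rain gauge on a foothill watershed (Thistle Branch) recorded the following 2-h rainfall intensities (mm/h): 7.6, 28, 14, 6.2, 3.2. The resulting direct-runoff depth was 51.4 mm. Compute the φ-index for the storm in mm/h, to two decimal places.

Only the 2 blocks with intensity above φ contribute runoff: 28, 14 mm/h.
Σ(I−φ)·Δt = d  ⇒  (28+14 − 2φ)·2 = 51.4
φ = (42.00 − 51.4/2) / 2 = 8.15 mm/h.

φ ≈ 8.15 mm/h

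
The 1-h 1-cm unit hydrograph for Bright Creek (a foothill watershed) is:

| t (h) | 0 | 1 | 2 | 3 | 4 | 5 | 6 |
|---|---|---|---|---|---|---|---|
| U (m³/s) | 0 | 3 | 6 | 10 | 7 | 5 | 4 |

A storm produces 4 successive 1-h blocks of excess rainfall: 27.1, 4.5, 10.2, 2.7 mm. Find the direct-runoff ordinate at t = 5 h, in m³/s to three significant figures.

Q ≈ 28.5 m³/s

By discrete convolution, Q_j = Σ (P_i / 10 mm) · U_{j−i}.
At t = 5 h (j=5): Q = (27.1/10)·5 + (4.5/10)·7 + (10.2/10)·10 + (2.7/10)·6 = 28.5 m³/s.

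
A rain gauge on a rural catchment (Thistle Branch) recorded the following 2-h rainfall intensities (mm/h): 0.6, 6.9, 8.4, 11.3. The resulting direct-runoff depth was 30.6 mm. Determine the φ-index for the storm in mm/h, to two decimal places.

φ ≈ 3.77 mm/h

Only the 3 blocks with intensity above φ contribute runoff: 6.9, 8.4, 11.3 mm/h.
Σ(I−φ)·Δt = d  ⇒  (6.9+8.4+11.3 − 3φ)·2 = 30.6
φ = (26.60 − 30.6/2) / 3 = 3.77 mm/h.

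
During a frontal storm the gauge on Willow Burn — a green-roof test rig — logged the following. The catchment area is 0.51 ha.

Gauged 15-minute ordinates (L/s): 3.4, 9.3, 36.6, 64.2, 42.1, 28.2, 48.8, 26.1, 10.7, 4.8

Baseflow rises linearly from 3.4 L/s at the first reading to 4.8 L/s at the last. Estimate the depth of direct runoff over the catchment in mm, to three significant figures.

Direct runoff: 0.00, 5.74, 32.89, 60.33, 38.08, 24.02, 44.47, 21.61, 6.06, 0.00 L/s; ΣQ_DR = 233.2 L/s.
V = ΣQ_DR · Δt = 233.2 × 900 s = 2.099 × 10^5 L.
Over A = 0.51 ha, depth = V / A = 41.2 mm.

d ≈ 41.2 mm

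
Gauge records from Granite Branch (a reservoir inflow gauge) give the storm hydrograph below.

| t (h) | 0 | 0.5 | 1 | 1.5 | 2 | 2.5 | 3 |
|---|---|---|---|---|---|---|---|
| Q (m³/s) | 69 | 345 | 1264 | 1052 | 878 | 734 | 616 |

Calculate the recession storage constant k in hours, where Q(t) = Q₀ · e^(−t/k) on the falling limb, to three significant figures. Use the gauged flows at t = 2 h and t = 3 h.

k ≈ 2.82 h

On the falling limb, Q drops from 878 to 616 m³/s between t = 2 h and t = 3 h (Δt = 1 h).
k = −Δt / ln(Q₂/Q₁) = −1 / ln(616/878) = 2.82 h.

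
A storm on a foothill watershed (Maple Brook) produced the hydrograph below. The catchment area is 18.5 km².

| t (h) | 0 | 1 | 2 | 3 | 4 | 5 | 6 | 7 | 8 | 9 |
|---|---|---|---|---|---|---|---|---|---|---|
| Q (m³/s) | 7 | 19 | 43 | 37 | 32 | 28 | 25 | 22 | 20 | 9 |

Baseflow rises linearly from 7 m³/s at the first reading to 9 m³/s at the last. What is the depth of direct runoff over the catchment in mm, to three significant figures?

Direct runoff: 0.00, 11.78, 35.56, 29.33, 24.11, 19.89, 16.67, 13.44, 11.22, 0.00 m³/s; ΣQ_DR = 162.0 m³/s.
V = ΣQ_DR · Δt = 162.0 × 3600 s = 5.832 × 10^5 m³.
Over A = 18.5 km², depth = V / A = 31.5 mm.

d ≈ 31.5 mm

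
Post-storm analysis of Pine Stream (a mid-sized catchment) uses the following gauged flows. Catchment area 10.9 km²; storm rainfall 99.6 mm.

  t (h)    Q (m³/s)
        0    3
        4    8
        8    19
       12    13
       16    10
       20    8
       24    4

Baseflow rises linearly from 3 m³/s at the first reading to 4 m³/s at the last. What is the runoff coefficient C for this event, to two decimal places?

C ≈ 0.54

ΣQ_DR = 40.50 m³/s; V = ΣQ_DR·Δt = 5.832 × 10^5 m³.
Runoff depth d = V / A = 53.50 mm.
C = d / P = 53.50 / 99.6 = 0.54.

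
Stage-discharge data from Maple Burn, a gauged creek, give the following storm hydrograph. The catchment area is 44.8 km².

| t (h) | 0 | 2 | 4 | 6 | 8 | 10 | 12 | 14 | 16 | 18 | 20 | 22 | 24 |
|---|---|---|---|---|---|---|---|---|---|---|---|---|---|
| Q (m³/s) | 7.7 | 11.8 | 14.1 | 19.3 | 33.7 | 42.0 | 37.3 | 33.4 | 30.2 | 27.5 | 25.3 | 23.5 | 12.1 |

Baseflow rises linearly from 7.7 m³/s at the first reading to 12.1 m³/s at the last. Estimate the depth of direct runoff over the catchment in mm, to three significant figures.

Direct runoff: 0.00, 3.73, 5.67, 10.50, 24.53, 32.47, 27.40, 23.13, 19.57, 16.50, 13.93, 11.77, 0.00 m³/s; ΣQ_DR = 189.2 m³/s.
V = ΣQ_DR · Δt = 189.2 × 7200 s = 1.362 × 10^6 m³.
Over A = 44.8 km², depth = V / A = 30.4 mm.

d ≈ 30.4 mm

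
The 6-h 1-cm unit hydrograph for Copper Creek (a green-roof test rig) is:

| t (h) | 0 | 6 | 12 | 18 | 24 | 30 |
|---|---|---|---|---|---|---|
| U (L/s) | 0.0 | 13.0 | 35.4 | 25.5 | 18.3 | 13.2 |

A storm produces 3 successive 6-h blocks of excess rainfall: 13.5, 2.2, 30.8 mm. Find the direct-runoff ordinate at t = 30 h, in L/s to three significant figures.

By discrete convolution, Q_j = Σ (P_i / 10 mm) · U_{j−i}.
At t = 30 h (j=5): Q = (13.5/10)·13.2 + (2.2/10)·18.3 + (30.8/10)·25.5 = 100 L/s.

Q ≈ 100 L/s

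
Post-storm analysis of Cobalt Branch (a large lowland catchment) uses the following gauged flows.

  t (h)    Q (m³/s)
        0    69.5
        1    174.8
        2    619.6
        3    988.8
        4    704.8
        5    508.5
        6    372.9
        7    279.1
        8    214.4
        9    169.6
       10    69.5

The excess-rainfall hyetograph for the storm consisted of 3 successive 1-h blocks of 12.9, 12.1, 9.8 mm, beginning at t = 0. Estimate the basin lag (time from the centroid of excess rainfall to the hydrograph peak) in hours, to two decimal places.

t_L ≈ 1.59 h

Centroid of excess rainfall: t_c = Σ P_i·t̄_i / ΣP_i = 1.4109 h (block centres at 0.5, 1.5, 2.5 h).
Hydrograph peak occurs at t = 3 h, so basin lag t_L = 3 − 1.4109 = 1.59 h.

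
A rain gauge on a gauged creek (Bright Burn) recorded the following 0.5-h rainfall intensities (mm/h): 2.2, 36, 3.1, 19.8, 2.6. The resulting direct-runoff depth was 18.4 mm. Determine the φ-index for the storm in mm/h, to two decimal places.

φ ≈ 9.50 mm/h

Only the 2 blocks with intensity above φ contribute runoff: 36, 19.8 mm/h.
Σ(I−φ)·Δt = d  ⇒  (36+19.8 − 2φ)·0.5 = 18.4
φ = (55.80 − 18.4/0.5) / 2 = 9.50 mm/h.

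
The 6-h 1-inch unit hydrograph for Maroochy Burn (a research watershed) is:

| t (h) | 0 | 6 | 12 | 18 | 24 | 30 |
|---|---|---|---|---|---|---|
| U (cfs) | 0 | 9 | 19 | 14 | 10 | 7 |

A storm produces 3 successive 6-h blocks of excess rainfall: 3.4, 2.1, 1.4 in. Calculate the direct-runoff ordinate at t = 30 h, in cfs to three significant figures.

Q ≈ 64.4 cfs

By discrete convolution, Q_j = Σ (P_i / 1 in) · U_{j−i}.
At t = 30 h (j=5): Q = (3.4/1)·7 + (2.1/1)·10 + (1.4/1)·14 = 64.4 cfs.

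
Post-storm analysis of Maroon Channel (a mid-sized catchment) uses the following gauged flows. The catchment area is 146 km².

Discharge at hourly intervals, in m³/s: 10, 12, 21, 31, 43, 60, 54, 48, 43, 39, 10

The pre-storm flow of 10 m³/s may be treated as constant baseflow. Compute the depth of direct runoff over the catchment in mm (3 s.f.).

Direct runoff: 0.0, 2.0, 11.0, 21.0, 33.0, 50.0, 44.0, 38.0, 33.0, 29.0, 0.0 m³/s; ΣQ_DR = 261.0 m³/s.
V = ΣQ_DR · Δt = 261.0 × 3600 s = 9.396 × 10^5 m³.
Over A = 146 km², depth = V / A = 6.44 mm.

d ≈ 6.44 mm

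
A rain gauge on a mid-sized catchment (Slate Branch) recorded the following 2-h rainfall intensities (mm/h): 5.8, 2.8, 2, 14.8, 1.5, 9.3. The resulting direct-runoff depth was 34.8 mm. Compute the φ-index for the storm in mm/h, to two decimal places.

Only the 3 blocks with intensity above φ contribute runoff: 5.8, 14.8, 9.3 mm/h.
Σ(I−φ)·Δt = d  ⇒  (5.8+14.8+9.3 − 3φ)·2 = 34.8
φ = (29.90 − 34.8/2) / 3 = 4.17 mm/h.

φ ≈ 4.17 mm/h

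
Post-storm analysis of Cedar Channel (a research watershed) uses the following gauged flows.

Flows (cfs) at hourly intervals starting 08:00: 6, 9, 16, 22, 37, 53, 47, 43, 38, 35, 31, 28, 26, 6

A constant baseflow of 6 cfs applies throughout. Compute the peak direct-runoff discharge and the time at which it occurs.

Subtracting baseflow gives direct-runoff ordinates: 0.0, 3.0, 10.0, 16.0, 31.0, 47.0, 41.0, 37.0, 32.0, 29.0, 25.0, 22.0, 20.0, 0.0 cfs.
The maximum is 47.0 cfs, occurring at the reading for t = 13:00.

Q_p = 47.0 cfs at t = 13:00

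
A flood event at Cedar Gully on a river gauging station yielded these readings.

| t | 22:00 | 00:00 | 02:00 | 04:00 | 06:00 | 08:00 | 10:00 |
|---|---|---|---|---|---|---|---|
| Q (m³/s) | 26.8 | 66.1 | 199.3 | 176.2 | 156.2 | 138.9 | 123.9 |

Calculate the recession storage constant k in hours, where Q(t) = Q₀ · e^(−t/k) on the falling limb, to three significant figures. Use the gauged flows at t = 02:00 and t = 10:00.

On the falling limb, Q drops from 199.3 to 123.9 m³/s between t = 02:00 and t = 10:00 (Δt = 8 h).
k = −Δt / ln(Q₂/Q₁) = −8 / ln(123.9/199.3) = 16.8 h.

k ≈ 16.8 h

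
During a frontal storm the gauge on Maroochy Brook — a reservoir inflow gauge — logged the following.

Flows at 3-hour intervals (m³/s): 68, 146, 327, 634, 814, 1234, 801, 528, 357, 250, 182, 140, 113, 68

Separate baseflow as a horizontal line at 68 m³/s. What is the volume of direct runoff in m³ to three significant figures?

V ≈ 5.09 × 10^7 m³

Direct-runoff ordinates (Q − Q_b): 0.0, 78.0, 259.0, 566.0, 746.0, 1166.0, 733.0, 460.0, 289.0, 182.0, 114.0, 72.0, 45.0, 0.0 m³/s.
ΣQ_DR = 4710 m³/s.
With Δt = 3 h = 10800 s, V = ΣQ_DR · Δt = 4710 × 10800 = 5.09 × 10^7 m³.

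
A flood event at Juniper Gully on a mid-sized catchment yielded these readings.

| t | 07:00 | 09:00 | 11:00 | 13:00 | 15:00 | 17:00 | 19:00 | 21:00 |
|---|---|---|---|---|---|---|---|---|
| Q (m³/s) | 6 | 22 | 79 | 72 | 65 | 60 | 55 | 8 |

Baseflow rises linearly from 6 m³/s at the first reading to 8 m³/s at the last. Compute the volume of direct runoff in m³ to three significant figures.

Direct-runoff ordinates (Q − Q_b): 0.00, 15.71, 72.43, 65.14, 57.86, 52.57, 47.29, 0.00 m³/s.
ΣQ_DR = 311.0 m³/s.
With Δt = 2 h = 7200 s, V = ΣQ_DR · Δt = 311.0 × 7200 = 2.24 × 10^6 m³.

V ≈ 2.24 × 10^6 m³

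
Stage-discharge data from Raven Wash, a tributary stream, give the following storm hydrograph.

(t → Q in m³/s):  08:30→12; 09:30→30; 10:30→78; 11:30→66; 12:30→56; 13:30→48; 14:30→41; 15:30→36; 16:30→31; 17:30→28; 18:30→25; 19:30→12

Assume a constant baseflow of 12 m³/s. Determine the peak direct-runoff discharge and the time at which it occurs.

Subtracting baseflow gives direct-runoff ordinates: 0.0, 18.0, 66.0, 54.0, 44.0, 36.0, 29.0, 24.0, 19.0, 16.0, 13.0, 0.0 m³/s.
The maximum is 66.0 m³/s, occurring at the reading for t = 10:30.

Q_p = 66.0 m³/s at t = 10:30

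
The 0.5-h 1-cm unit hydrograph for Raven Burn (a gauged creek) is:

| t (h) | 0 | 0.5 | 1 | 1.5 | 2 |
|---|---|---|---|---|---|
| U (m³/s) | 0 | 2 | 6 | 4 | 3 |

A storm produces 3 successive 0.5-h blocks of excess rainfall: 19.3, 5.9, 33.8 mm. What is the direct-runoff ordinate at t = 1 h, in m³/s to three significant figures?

Q ≈ 12.8 m³/s

By discrete convolution, Q_j = Σ (P_i / 10 mm) · U_{j−i}.
At t = 1 h (j=2): Q = (19.3/10)·6 + (5.9/10)·2 + (33.8/10)·0 = 12.8 m³/s.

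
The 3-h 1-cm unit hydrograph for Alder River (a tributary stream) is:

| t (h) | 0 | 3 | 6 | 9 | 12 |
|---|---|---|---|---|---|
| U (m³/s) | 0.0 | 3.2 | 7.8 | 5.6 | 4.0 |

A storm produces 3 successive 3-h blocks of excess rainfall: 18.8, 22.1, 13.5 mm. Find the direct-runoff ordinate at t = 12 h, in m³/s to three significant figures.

Q ≈ 30.4 m³/s

By discrete convolution, Q_j = Σ (P_i / 10 mm) · U_{j−i}.
At t = 12 h (j=4): Q = (18.8/10)·4.0 + (22.1/10)·5.6 + (13.5/10)·7.8 = 30.4 m³/s.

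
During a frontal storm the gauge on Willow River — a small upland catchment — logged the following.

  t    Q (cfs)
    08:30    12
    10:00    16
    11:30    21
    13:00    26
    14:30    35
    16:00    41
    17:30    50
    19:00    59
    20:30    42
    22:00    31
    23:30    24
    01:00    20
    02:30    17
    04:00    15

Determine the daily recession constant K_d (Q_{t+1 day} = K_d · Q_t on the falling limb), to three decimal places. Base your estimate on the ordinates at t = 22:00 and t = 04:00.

Between t = 22:00 and t = 04:00 the flow falls from 31 to 15 cfs over 4×1.5 h = 6 h.
Per-interval ratio K = (15/31)^(1/4) = 0.8340; K_d = K^(24/1.5) = 0.055.

K_d ≈ 0.055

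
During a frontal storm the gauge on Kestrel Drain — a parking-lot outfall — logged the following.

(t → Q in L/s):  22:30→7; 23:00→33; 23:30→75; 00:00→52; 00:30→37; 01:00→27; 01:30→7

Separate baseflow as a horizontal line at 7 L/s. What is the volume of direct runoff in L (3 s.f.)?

Direct-runoff ordinates (Q − Q_b): 0.0, 26.0, 68.0, 45.0, 30.0, 20.0, 0.0 L/s.
ΣQ_DR = 189.0 L/s.
With Δt = 0.5 h = 1800 s, V = ΣQ_DR · Δt = 189.0 × 1800 = 3.40 × 10^5 L.

V ≈ 3.40 × 10^5 L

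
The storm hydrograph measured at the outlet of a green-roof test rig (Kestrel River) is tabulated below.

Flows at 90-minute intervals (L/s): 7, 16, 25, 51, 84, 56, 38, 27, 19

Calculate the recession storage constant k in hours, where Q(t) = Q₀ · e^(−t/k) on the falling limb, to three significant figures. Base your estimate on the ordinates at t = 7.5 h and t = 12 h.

On the falling limb, Q drops from 56 to 19 L/s between t = 7.5 h and t = 12 h (Δt = 4.5 h).
k = −Δt / ln(Q₂/Q₁) = −4.5 / ln(19/56) = 4.16 h.

k ≈ 4.16 h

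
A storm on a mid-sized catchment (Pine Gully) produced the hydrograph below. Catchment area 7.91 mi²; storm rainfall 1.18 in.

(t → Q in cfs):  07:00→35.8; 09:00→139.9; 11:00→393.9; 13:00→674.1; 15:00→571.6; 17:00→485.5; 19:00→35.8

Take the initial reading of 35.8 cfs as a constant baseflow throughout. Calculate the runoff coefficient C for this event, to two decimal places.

C ≈ 0.69

ΣQ_DR = 2086 cfs; V = ΣQ_DR·Δt = 1.502 × 10^7 ft³.
Runoff depth d = V / A = 0.8173 in.
C = d / P = 0.8173 / 1.18 = 0.69.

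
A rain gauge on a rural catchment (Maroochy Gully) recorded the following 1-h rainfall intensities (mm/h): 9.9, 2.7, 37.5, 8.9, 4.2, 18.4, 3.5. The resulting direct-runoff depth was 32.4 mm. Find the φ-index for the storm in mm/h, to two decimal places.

φ ≈ 11.75 mm/h

Only the 2 blocks with intensity above φ contribute runoff: 37.5, 18.4 mm/h.
Σ(I−φ)·Δt = d  ⇒  (37.5+18.4 − 2φ)·1 = 32.4
φ = (55.90 − 32.4/1) / 2 = 11.75 mm/h.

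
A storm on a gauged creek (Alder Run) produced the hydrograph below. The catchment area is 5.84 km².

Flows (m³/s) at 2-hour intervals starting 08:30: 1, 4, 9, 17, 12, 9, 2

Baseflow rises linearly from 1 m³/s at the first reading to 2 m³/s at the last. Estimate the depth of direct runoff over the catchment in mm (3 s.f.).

d ≈ 53.6 mm

Direct runoff: 0.00, 2.83, 7.67, 15.50, 10.33, 7.17, 0.00 m³/s; ΣQ_DR = 43.50 m³/s.
V = ΣQ_DR · Δt = 43.50 × 7200 s = 3.132 × 10^5 m³.
Over A = 5.84 km², depth = V / A = 53.6 mm.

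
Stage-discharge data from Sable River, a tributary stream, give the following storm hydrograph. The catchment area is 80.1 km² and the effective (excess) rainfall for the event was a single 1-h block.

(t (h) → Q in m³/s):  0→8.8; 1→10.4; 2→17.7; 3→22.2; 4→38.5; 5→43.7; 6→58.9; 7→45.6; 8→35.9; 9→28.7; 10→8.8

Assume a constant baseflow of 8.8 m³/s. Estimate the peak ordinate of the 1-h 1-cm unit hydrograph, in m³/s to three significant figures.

U_p ≈ 50.1 m³/s

Direct runoff: 0.0, 1.6, 8.9, 13.4, 29.7, 34.9, 50.1, 36.8, 27.1, 19.9, 0.0 m³/s; ΣQ_DR = 222.4 m³/s, peak = 50.1 m³/s.
Runoff depth d = ΣQ_DR·Δt / A = 222.4 × 3600 / (80.1 km²) = 9.996 mm.
The 1-cm UH is the DRH scaled by (10 mm)/d, so U_p = 50.1 × 10/9.996 = 50.1 m³/s.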